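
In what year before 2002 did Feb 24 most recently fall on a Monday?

From one year to the next, a fixed date's weekday advances by 1, or by 2 when a Feb 29 lies between the two dates.
2002: February 24 is Sunday.
2001: Saturday (−1)
2000: Thursday (−2)
1999: Wednesday (−1)
1998: Tuesday (−1)
1997: Monday (−1)
Feb 24 falls on a Monday in 1997.

1997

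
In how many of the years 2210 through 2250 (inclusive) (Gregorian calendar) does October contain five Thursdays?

October has 31 days; it has five Thursdays when Thursday falls among the first (month-length − 28) days — i.e. when October 1 is one of Thursday/Wednesday/Tuesday.
October 1 by year: 2210:Mon 2211:Tue✓ 2212:Thu✓ 2213:Fri 2214:Sat 2215:Sun 2216:Tue✓ 2217:Wed✓ 2218:Thu✓ 2219:Fri 2220:Sun 2221:Mon 2222:Tue✓ 2223:Wed✓ 2224:Fri …(11 more)… 2236:Sat 2237:Sun 2238:Mon 2239:Tue✓ 2240:Thu✓ 2241:Fri 2242:Sat 2243:Sun 2244:Tue✓ 2245:Wed✓ 2246:Thu✓ 2247:Fri 2248:Sun 2249:Mon 2250:Tue✓
Years with five Thursdays: 2211, 2212, 2216, 2217, 2218, 2222, 2223, 2228, 2229, 2233, 2234, 2235, 2239, 2240, 2244, 2245, 2246, 2250 → 18.

18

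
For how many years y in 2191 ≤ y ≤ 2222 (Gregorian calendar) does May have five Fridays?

15

May has 31 days; it has five Fridays when Friday falls among the first (month-length − 28) days — i.e. when May 1 is one of Friday/Thursday/Wednesday.
May 1 by year: 2191:Sun 2192:Tue 2193:Wed✓ 2194:Thu✓ 2195:Fri✓ 2196:Sun 2197:Mon 2198:Tue 2199:Wed✓ 2200:Thu✓ 2201:Fri✓ 2202:Sat 2203:Sun 2204:Tue 2205:Wed✓ 2206:Thu✓ 2207:Fri✓ 2208:Sun 2209:Mon 2210:Tue 2211:Wed✓ 2212:Fri✓ 2213:Sat 2214:Sun 2215:Mon 2216:Wed✓ 2217:Thu✓ 2218:Fri✓ 2219:Sat 2220:Mon 2221:Tue 2222:Wed✓
Years with five Fridays: 2193, 2194, 2195, 2199, 2200, 2201, 2205, 2206, 2207, 2211, 2212, 2216, 2217, 2218, 2222 → 15.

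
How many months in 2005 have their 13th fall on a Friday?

Check the 13th of each month of 2005: Jan 13: Thu, Feb 13: Sun, Mar 13: Sun, Apr 13: Wed, May 13: Fri, Jun 13: Mon, Jul 13: Wed, Aug 13: Sat, Sep 13: Tue, Oct 13: Thu, Nov 13: Sun, Dec 13: Tue.
Friday occurs in May — 1 month.

1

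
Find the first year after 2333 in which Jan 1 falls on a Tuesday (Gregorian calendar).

2335

Jan 1 advances by 2 weekdays after a leap year and by 1 after a common year.
2333: Jan 1 is Sunday.
2334: Monday
2335: Tuesday
2335 begins on a Tuesday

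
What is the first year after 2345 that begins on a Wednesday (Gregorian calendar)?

Jan 1 advances by 2 weekdays after a leap year and by 1 after a common year.
2345: Jan 1 is Monday.
2346: Tuesday
2347: Wednesday
2347 begins on a Wednesday

2347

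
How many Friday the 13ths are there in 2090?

Check the 13th of each month of 2090: Jan 13: Fri, Feb 13: Mon, Mar 13: Mon, Apr 13: Thu, May 13: Sat, Jun 13: Tue, Jul 13: Thu, Aug 13: Sun, Sep 13: Wed, Oct 13: Fri, Nov 13: Mon, Dec 13: Wed.
Friday occurs in January, October — 2 months.

2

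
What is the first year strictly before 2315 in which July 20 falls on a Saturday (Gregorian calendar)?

2312

From one year to the next, a fixed date's weekday advances by 1, or by 2 when a Feb 29 lies between the two dates.
2315: July 20 is Tuesday.
2314: Monday (−1)
2313: Sunday (−1)
2312: Saturday (−1)
July 20 falls on a Saturday in 2312.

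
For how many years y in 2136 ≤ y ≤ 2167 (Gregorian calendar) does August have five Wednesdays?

August has 31 days; it has five Wednesdays when Wednesday falls among the first (month-length − 28) days — i.e. when August 1 is one of Wednesday/Tuesday/Monday.
August 1 by year: 2136:Wed✓ 2137:Thu 2138:Fri 2139:Sat 2140:Mon✓ 2141:Tue✓ 2142:Wed✓ 2143:Thu 2144:Sat 2145:Sun 2146:Mon✓ 2147:Tue✓ 2148:Thu 2149:Fri 2150:Sat 2151:Sun 2152:Tue✓ 2153:Wed✓ 2154:Thu 2155:Fri 2156:Sun 2157:Mon✓ 2158:Tue✓ 2159:Wed✓ 2160:Fri 2161:Sat 2162:Sun 2163:Mon✓ 2164:Wed✓ 2165:Thu 2166:Fri 2167:Sat
Years with five Wednesdays: 2136, 2140, 2141, 2142, 2146, 2147, 2152, 2153, 2157, 2158, 2159, 2163, 2164 → 13.

13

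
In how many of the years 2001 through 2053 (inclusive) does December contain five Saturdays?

23

December has 31 days; it has five Saturdays when Saturday falls among the first (month-length − 28) days — i.e. when December 1 is one of Saturday/Friday/Thursday.
December 1 by year: 2001:Sat✓ 2002:Sun 2003:Mon 2004:Wed 2005:Thu✓ 2006:Fri✓ 2007:Sat✓ 2008:Mon 2009:Tue 2010:Wed 2011:Thu✓ 2012:Sat✓ 2013:Sun 2014:Mon 2015:Tue …(23 more)… 2039:Thu✓ 2040:Sat✓ 2041:Sun 2042:Mon 2043:Tue 2044:Thu✓ 2045:Fri✓ 2046:Sat✓ 2047:Sun 2048:Tue 2049:Wed 2050:Thu✓ 2051:Fri✓ 2052:Sun 2053:Mon
Years with five Saturdays: 2001, 2005, 2006, 2007, 2011, 2012, 2016, 2017, 2018, 2022, 2023, 2028, 2029, 2033, 2034, 2035, 2039, 2040, 2044, 2045, 2046, 2050, 2051 → 23.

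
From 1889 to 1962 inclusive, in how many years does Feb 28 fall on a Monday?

Track Feb 28's weekday year by year (advancing +1, or +2 across a Feb 29):
  1889: Thu  1890: Fri (+1)  1891: Sat (+1)  1892: Sun (+1)  1893: Tue (+2)
  1894: Wed (+1)  1895: Thu (+1)  1896: Fri (+1)  1897: Sun (+2)  1898: Mon (+1) ✓
  1899: Tue (+1)  1900: Wed (+1)  1901: Thu (+1)  1902: Fri (+1)  … (46 more years) …
  1949: Mon (+2) ✓  1950: Tue (+1)  1951: Wed (+1)  1952: Thu (+1)  1953: Sat (+2)
  1954: Sun (+1)  1955: Mon (+1) ✓  1956: Tue (+1)  1957: Thu (+2)  1958: Fri (+1)
  1959: Sat (+1)  1960: Sun (+1)  1961: Tue (+2)  1962: Wed (+1)
Monday years: 1898, 1910, 1916, 1921, 1927, 1938, 1944, 1949, 1955 — 9 in total.

9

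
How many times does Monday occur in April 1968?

5

April 1968 has 30 days and begins on Monday.
The first Monday is April 1.
Mondays fall on 1, 8, 15, 22, 29 — that's 5.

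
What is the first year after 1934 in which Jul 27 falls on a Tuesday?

From one year to the next, a fixed date's weekday advances by 1, or by 2 when a Feb 29 lies between the two dates.
1934: July 27 is Friday.
1935: Saturday (+1)
1936: Monday (+2)
1937: Tuesday (+1)
Jul 27 falls on a Tuesday in 1937.

1937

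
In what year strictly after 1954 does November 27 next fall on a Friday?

1959

From one year to the next, a fixed date's weekday advances by 1, or by 2 when a Feb 29 lies between the two dates.
1954: November 27 is Saturday.
1955: Sunday (+1)
1956: Tuesday (+2)
1957: Wednesday (+1)
1958: Thursday (+1)
1959: Friday (+1)
November 27 falls on a Friday in 1959.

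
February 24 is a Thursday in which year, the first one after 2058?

From one year to the next, a fixed date's weekday advances by 1, or by 2 when a Feb 29 lies between the two dates.
2058: February 24 is Sunday.
2059: Monday (+1)
2060: Tuesday (+1)
2061: Thursday (+2)
February 24 falls on a Thursday in 2061.

2061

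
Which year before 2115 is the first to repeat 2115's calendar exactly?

Two years share a calendar iff Jan 1 falls on the same weekday and both are leap or both are common. 2115: Jan 1 is Tuesday, common year.
2114: Jan 1 Monday, common
2113: Jan 1 Sunday, common
2112: Jan 1 Friday, leap
2111: Jan 1 Thursday, common
2110: Jan 1 Wednesday, common
2109: Jan 1 Tuesday, common
2109 matches on both conditions.

2109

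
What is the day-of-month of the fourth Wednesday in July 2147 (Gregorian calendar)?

July 1, 2147 is a Saturday, so the first Wednesday is the 5th.
The fourth Wednesday is 5 + 21 = 26.

26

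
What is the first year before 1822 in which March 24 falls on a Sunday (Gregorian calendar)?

1816

From one year to the next, a fixed date's weekday advances by 1, or by 2 when a Feb 29 lies between the two dates.
1822: March 24 is Sunday.
1821: Saturday (−1)
1820: Friday (−1)
1819: Wednesday (−2)
1818: Tuesday (−1)
1817: Monday (−1)
1816: Sunday (−1)
March 24 falls on a Sunday in 1816.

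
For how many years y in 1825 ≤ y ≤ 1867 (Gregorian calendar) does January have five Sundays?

19

January has 31 days; it has five Sundays when Sunday falls among the first (month-length − 28) days — i.e. when January 1 is one of Sunday/Saturday/Friday.
January 1 by year: 1825:Sat✓ 1826:Sun✓ 1827:Mon 1828:Tue 1829:Thu 1830:Fri✓ 1831:Sat✓ 1832:Sun✓ 1833:Tue 1834:Wed 1835:Thu 1836:Fri✓ 1837:Sun✓ 1838:Mon 1839:Tue …(13 more)… 1853:Sat✓ 1854:Sun✓ 1855:Mon 1856:Tue 1857:Thu 1858:Fri✓ 1859:Sat✓ 1860:Sun✓ 1861:Tue 1862:Wed 1863:Thu 1864:Fri✓ 1865:Sun✓ 1866:Mon 1867:Tue
Years with five Sundays: 1825, 1826, 1830, 1831, 1832, 1836, 1837, 1841, 1842, 1843, 1847, 1848, 1853, 1854, 1858, 1859, 1860, 1864, 1865 → 19.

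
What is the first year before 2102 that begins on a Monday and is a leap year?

Jan 1 advances by 2 weekdays after a leap year and by 1 after a common year.
2102: Jan 1 is Sunday.
2101: Saturday
2100: Friday
2099: Thursday
2098: Wednesday
2097: Tuesday
2096: Sunday (leap)
2095: Saturday
2094: Friday
2093: Thursday
2092: Tuesday (leap)
2091: Monday
2090: Sunday
2089: Saturday
2088: Thursday (leap)
2087: Wednesday
2086: Tuesday
2085: Monday
2084: Saturday (leap)
2083: Friday
2082: Thursday
2081: Wednesday
2080: Monday (leap)
2080 begins on a Monday and is a leap year.

2080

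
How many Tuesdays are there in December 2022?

December 2022 has 31 days and begins on Thursday.
The first Tuesday is December 6.
Tuesdays fall on 6, 13, 20, 27 — that's 4.

4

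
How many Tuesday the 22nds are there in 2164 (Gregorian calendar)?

1

Check the 22nd of each month of 2164: Jan 22: Sun, Feb 22: Wed, Mar 22: Thu, Apr 22: Sun, May 22: Tue, Jun 22: Fri, Jul 22: Sun, Aug 22: Wed, Sep 22: Sat, Oct 22: Mon, Nov 22: Thu, Dec 22: Sat.
Tuesday occurs in May — 1 month.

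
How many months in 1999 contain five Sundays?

4

A month of length L has five Sundays iff its first Sunday is on day ≤ L−28 (so day 1–3 in a 31-day month, 1–2 in a 30-day month, day 1 in a leap February).
Checking each month of 1999: Jan starts Fri (31d) ✓; Feb starts Mon (28d); Mar starts Mon (31d); Apr starts Thu (30d); May starts Sat (31d) ✓; Jun starts Tue (30d); Jul starts Thu (31d); Aug starts Sun (31d) ✓; Sep starts Wed (30d); Oct starts Fri (31d) ✓; Nov starts Mon (30d); Dec starts Wed (31d).
Five-Sunday months: January, May, August, October → 4.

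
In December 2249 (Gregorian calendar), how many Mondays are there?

December 2249 has 31 days and begins on Saturday.
The first Monday is December 3.
Mondays fall on 3, 10, 17, 24, 31 — that's 5.

5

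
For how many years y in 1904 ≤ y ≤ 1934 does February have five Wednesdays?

1

February has 28 days (29 in leap years); it has five Wednesdays when Wednesday falls among the first (month-length − 28) days — i.e. when February 1 is Wednesday in a leap year (never in a common year).
February 1 by year: 1904:Mon 1905:Wed 1906:Thu 1907:Fri 1908:Sat 1909:Mon 1910:Tue 1911:Wed 1912:Thu 1913:Sat 1914:Sun 1915:Mon 1916:Tue 1917:Thu 1918:Fri 1919:Sat 1920:Sun 1921:Tue 1922:Wed 1923:Thu 1924:Fri 1925:Sun 1926:Mon 1927:Tue 1928:Wed✓ 1929:Fri 1930:Sat 1931:Sun 1932:Mon 1933:Wed 1934:Thu
Years with five Wednesdays: 1928 → 1.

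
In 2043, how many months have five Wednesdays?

4

A month of length L has five Wednesdays iff its first Wednesday is on day ≤ L−28 (so day 1–3 in a 31-day month, 1–2 in a 30-day month, day 1 in a leap February).
Checking each month of 2043: Jan starts Thu (31d); Feb starts Sun (28d); Mar starts Sun (31d); Apr starts Wed (30d) ✓; May starts Fri (31d); Jun starts Mon (30d); Jul starts Wed (31d) ✓; Aug starts Sat (31d); Sep starts Tue (30d) ✓; Oct starts Thu (31d); Nov starts Sun (30d); Dec starts Tue (31d) ✓.
Five-Wednesday months: April, July, September, December → 4.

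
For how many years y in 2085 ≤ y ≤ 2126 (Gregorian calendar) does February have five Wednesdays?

February has 28 days (29 in leap years); it has five Wednesdays when Wednesday falls among the first (month-length − 28) days — i.e. when February 1 is Wednesday in a leap year (never in a common year).
February 1 by year: 2085:Thu 2086:Fri 2087:Sat 2088:Sun 2089:Tue 2090:Wed 2091:Thu 2092:Fri 2093:Sun 2094:Mon 2095:Tue 2096:Wed✓ 2097:Fri 2098:Sat 2099:Sun …(12 more)… 2112:Mon 2113:Wed 2114:Thu 2115:Fri 2116:Sat 2117:Mon 2118:Tue 2119:Wed 2120:Thu 2121:Sat 2122:Sun 2123:Mon 2124:Tue 2125:Thu 2126:Fri
Years with five Wednesdays: 2096, 2108 → 2.

2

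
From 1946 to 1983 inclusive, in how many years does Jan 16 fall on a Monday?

5

Track Jan 16's weekday year by year (advancing +1, or +2 across a Feb 29):
  1946: Wed  1947: Thu (+1)  1948: Fri (+1)  1949: Sun (+2)  1950: Mon (+1) ✓
  1951: Tue (+1)  1952: Wed (+1)  1953: Fri (+2)  1954: Sat (+1)  1955: Sun (+1)
  1956: Mon (+1) ✓  1957: Wed (+2)  1958: Thu (+1)  1959: Fri (+1)  … (10 more years) …
  1970: Fri (+1)  1971: Sat (+1)  1972: Sun (+1)  1973: Tue (+2)  1974: Wed (+1)
  1975: Thu (+1)  1976: Fri (+1)  1977: Sun (+2)  1978: Mon (+1) ✓  1979: Tue (+1)
  1980: Wed (+1)  1981: Fri (+2)  1982: Sat (+1)  1983: Sun (+1)
Monday years: 1950, 1956, 1961, 1967, 1978 — 5 in total.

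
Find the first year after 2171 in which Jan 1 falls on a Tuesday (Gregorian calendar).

Jan 1 advances by 2 weekdays after a leap year and by 1 after a common year.
2171: Jan 1 is Tuesday.
2172: Wednesday (leap)
2173: Friday
2174: Saturday
2175: Sunday
2176: Monday (leap)
2177: Wednesday
2178: Thursday
2179: Friday
2180: Saturday (leap)
2181: Monday
2182: Tuesday
2182 begins on a Tuesday

2182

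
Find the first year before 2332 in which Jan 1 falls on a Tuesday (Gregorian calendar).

Jan 1 advances by 2 weekdays after a leap year and by 1 after a common year.
2332: Jan 1 is Friday (leap).
2331: Thursday
2330: Wednesday
2329: Tuesday
2329 begins on a Tuesday

2329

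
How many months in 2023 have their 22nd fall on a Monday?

Check the 22nd of each month of 2023: Jan 22: Sun, Feb 22: Wed, Mar 22: Wed, Apr 22: Sat, May 22: Mon, Jun 22: Thu, Jul 22: Sat, Aug 22: Tue, Sep 22: Fri, Oct 22: Sun, Nov 22: Wed, Dec 22: Fri.
Monday occurs in May — 1 month.

1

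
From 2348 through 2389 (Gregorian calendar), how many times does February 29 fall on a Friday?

2

Leap years in 2348–2389: 11 of them.
Feb 29 weekday advances by 5 (mod 7) from one leap year to the next four years later (or differs when a century non-leap intervenes).
Leap-day weekdays: 2348:Sun 2352:Fri✓ 2356:Wed 2360:Mon 2364:Sat 2368:Thu 2372:Tue 2376:Sun 2380:Fri✓ 2384:Wed 2388:Mon
Friday: 2352, 2380 → 2.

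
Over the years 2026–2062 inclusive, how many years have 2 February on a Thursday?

5

Track 2 February's weekday year by year (advancing +1, or +2 across a Feb 29):
  2026: Mon  2027: Tue (+1)  2028: Wed (+1)  2029: Fri (+2)  2030: Sat (+1)
  2031: Sun (+1)  2032: Mon (+1)  2033: Wed (+2)  2034: Thu (+1) ✓  2035: Fri (+1)
  2036: Sat (+1)  2037: Mon (+2)  2038: Tue (+1)  2039: Wed (+1)  … (9 more years) …
  2049: Tue (+2)  2050: Wed (+1)  2051: Thu (+1) ✓  2052: Fri (+1)  2053: Sun (+2)
  2054: Mon (+1)  2055: Tue (+1)  2056: Wed (+1)  2057: Fri (+2)  2058: Sat (+1)
  2059: Sun (+1)  2060: Mon (+1)  2061: Wed (+2)  2062: Thu (+1) ✓
Thursday years: 2034, 2040, 2045, 2051, 2062 — 5 in total.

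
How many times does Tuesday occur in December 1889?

5

December 1889 has 31 days and begins on Sunday.
The first Tuesday is December 3.
Tuesdays fall on 3, 10, 17, 24, 31 — that's 5.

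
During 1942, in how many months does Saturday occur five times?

A month of length L has five Saturdays iff its first Saturday is on day ≤ L−28 (so day 1–3 in a 31-day month, 1–2 in a 30-day month, day 1 in a leap February).
Checking each month of 1942: Jan starts Thu (31d) ✓; Feb starts Sun (28d); Mar starts Sun (31d); Apr starts Wed (30d); May starts Fri (31d) ✓; Jun starts Mon (30d); Jul starts Wed (31d); Aug starts Sat (31d) ✓; Sep starts Tue (30d); Oct starts Thu (31d) ✓; Nov starts Sun (30d); Dec starts Tue (31d).
Five-Saturday months: January, May, August, October → 4.

4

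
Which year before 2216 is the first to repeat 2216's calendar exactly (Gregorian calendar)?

2176

Two years share a calendar iff Jan 1 falls on the same weekday and both are leap or both are common. 2216: Jan 1 is Monday, leap year.
2215: Jan 1 Sunday, common
2214: Jan 1 Saturday, common
2213: Jan 1 Friday, common
2212: Jan 1 Wednesday, leap
2211: Jan 1 Tuesday, common
2210: Jan 1 Monday, common
2209: Jan 1 Sunday, common
2208: Jan 1 Friday, leap
2207: Jan 1 Thursday, common
2206: Jan 1 Wednesday, common
2205: Jan 1 Tuesday, common
2204: Jan 1 Sunday, leap
2203: Jan 1 Saturday, common
2202: Jan 1 Friday, common
2201: Jan 1 Thursday, common
2200: Jan 1 Wednesday, common
2199: Jan 1 Tuesday, common
2198: Jan 1 Monday, common
2197: Jan 1 Sunday, common
2196: Jan 1 Friday, leap
2195: Jan 1 Thursday, common
2194: Jan 1 Wednesday, common
2193: Jan 1 Tuesday, common
2192: Jan 1 Sunday, leap
2191: Jan 1 Saturday, common
2190: Jan 1 Friday, common
2189: Jan 1 Thursday, common
2188: Jan 1 Tuesday, leap
2187: Jan 1 Monday, common
2186: Jan 1 Sunday, common
2185: Jan 1 Saturday, common
2184: Jan 1 Thursday, leap
2183: Jan 1 Wednesday, common
2182: Jan 1 Tuesday, common
2181: Jan 1 Monday, common
2180: Jan 1 Saturday, leap
2179: Jan 1 Friday, common
2178: Jan 1 Thursday, common
2177: Jan 1 Wednesday, common
2176: Jan 1 Monday, leap
2176 matches on both conditions.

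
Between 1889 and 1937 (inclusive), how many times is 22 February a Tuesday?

5

Track 22 February's weekday year by year (advancing +1, or +2 across a Feb 29):
  1889: Fri  1890: Sat (+1)  1891: Sun (+1)  1892: Mon (+1)  1893: Wed (+2)
  1894: Thu (+1)  1895: Fri (+1)  1896: Sat (+1)  1897: Mon (+2)  1898: Tue (+1) ✓
  1899: Wed (+1)  1900: Thu (+1)  1901: Fri (+1)  1902: Sat (+1)  … (21 more years) …
  1924: Fri (+1)  1925: Sun (+2)  1926: Mon (+1)  1927: Tue (+1) ✓  1928: Wed (+1)
  1929: Fri (+2)  1930: Sat (+1)  1931: Sun (+1)  1932: Mon (+1)  1933: Wed (+2)
  1934: Thu (+1)  1935: Fri (+1)  1936: Sat (+1)  1937: Mon (+2)
Tuesday years: 1898, 1910, 1916, 1921, 1927 — 5 in total.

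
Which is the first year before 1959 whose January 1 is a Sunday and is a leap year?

1956

Jan 1 advances by 2 weekdays after a leap year and by 1 after a common year.
1959: Jan 1 is Thursday.
1958: Wednesday
1957: Tuesday
1956: Sunday (leap)
1956 begins on a Sunday and is a leap year.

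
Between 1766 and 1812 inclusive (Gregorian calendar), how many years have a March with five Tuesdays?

20

March has 31 days; it has five Tuesdays when Tuesday falls among the first (month-length − 28) days — i.e. when March 1 is one of Tuesday/Monday/Sunday.
March 1 by year: 1766:Sat 1767:Sun✓ 1768:Tue✓ 1769:Wed 1770:Thu 1771:Fri 1772:Sun✓ 1773:Mon✓ 1774:Tue✓ 1775:Wed 1776:Fri 1777:Sat 1778:Sun✓ 1779:Mon✓ 1780:Wed …(17 more)… 1798:Thu 1799:Fri 1800:Sat 1801:Sun✓ 1802:Mon✓ 1803:Tue✓ 1804:Thu 1805:Fri 1806:Sat 1807:Sun✓ 1808:Tue✓ 1809:Wed 1810:Thu 1811:Fri 1812:Sun✓
Years with five Tuesdays: 1767, 1768, 1772, 1773, 1774, 1778, 1779, 1784, 1785, 1789, 1790, 1791, 1795, 1796, 1801, 1802, 1803, 1807, 1808, 1812 → 20.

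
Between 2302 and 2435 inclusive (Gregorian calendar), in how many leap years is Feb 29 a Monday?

5

Leap years in 2302–2435: 33 of them.
Feb 29 weekday advances by 5 (mod 7) from one leap year to the next four years later (or differs when a century non-leap intervenes).
Leap-day weekdays: 2304:Mon✓ 2308:Sat 2312:Thu 2316:Tue 2320:Sun 2324:Fri 2328:Wed 2332:Mon✓ 2336:Sat 2340:Thu 2344:Tue 2348:Sun 2352:Fri …(7 more)… 2384:Wed 2388:Mon✓ 2392:Sat 2396:Thu 2400:Tue 2404:Sun 2408:Fri 2412:Wed 2416:Mon✓ 2420:Sat 2424:Thu 2428:Tue 2432:Sun
Monday: 2304, 2332, 2360, 2388, 2416 → 5.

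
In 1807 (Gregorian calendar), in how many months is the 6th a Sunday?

2

Check the 6th of each month of 1807: Jan 6: Tue, Feb 6: Fri, Mar 6: Fri, Apr 6: Mon, May 6: Wed, Jun 6: Sat, Jul 6: Mon, Aug 6: Thu, Sep 6: Sun, Oct 6: Tue, Nov 6: Fri, Dec 6: Sun.
Sunday occurs in September, December — 2 months.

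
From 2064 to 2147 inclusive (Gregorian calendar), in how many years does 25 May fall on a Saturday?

Track 25 May's weekday year by year (advancing +1, or +2 across a Feb 29):
  2064: Sun  2065: Mon (+1)  2066: Tue (+1)  2067: Wed (+1)  2068: Fri (+2)
  2069: Sat (+1) ✓  2070: Sun (+1)  2071: Mon (+1)  2072: Wed (+2)  2073: Thu (+1)
  2074: Fri (+1)  2075: Sat (+1) ✓  2076: Mon (+2)  2077: Tue (+1)  … (56 more years) …
  2134: Tue (+1)  2135: Wed (+1)  2136: Fri (+2)  2137: Sat (+1) ✓  2138: Sun (+1)
  2139: Mon (+1)  2140: Wed (+2)  2141: Thu (+1)  2142: Fri (+1)  2143: Sat (+1) ✓
  2144: Mon (+2)  2145: Tue (+1)  2146: Wed (+1)  2147: Thu (+1)
Saturday years: 2069, 2075, 2080, 2086, 2097, 2109, 2115, 2120, 2126, 2137, 2143 — 11 in total.

11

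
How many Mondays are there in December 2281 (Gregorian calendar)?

4

December 2281 has 31 days and begins on Thursday.
The first Monday is December 5.
Mondays fall on 5, 12, 19, 26 — that's 4.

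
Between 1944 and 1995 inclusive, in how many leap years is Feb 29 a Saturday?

Leap years in 1944–1995: 13 of them.
Feb 29 weekday advances by 5 (mod 7) from one leap year to the next four years later (or differs when a century non-leap intervenes).
Leap-day weekdays: 1944:Tue 1948:Sun 1952:Fri 1956:Wed 1960:Mon 1964:Sat✓ 1968:Thu 1972:Tue 1976:Sun 1980:Fri 1984:Wed 1988:Mon 1992:Sat✓
Saturday: 1964, 1992 → 2.

2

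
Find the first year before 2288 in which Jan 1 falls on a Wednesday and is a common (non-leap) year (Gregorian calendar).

Jan 1 advances by 2 weekdays after a leap year and by 1 after a common year.
2288: Jan 1 is Sunday (leap).
2287: Saturday
2286: Friday
2285: Thursday
2284: Tuesday (leap)
2283: Monday
2282: Sunday
2281: Saturday
2280: Thursday (leap)
2279: Wednesday
2279 begins on a Wednesday and is a common year.

2279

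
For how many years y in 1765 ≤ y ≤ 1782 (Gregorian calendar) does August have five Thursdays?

9

August has 31 days; it has five Thursdays when Thursday falls among the first (month-length − 28) days — i.e. when August 1 is one of Thursday/Wednesday/Tuesday.
August 1 by year: 1765:Thu✓ 1766:Fri 1767:Sat 1768:Mon 1769:Tue✓ 1770:Wed✓ 1771:Thu✓ 1772:Sat 1773:Sun 1774:Mon 1775:Tue✓ 1776:Thu✓ 1777:Fri 1778:Sat 1779:Sun 1780:Tue✓ 1781:Wed✓ 1782:Thu✓
Years with five Thursdays: 1765, 1769, 1770, 1771, 1775, 1776, 1780, 1781, 1782 → 9.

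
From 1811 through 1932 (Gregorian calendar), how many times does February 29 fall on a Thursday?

Leap years in 1811–1932: 30 of them.
Feb 29 weekday advances by 5 (mod 7) from one leap year to the next four years later (or differs when a century non-leap intervenes).
Leap-day weekdays: 1812:Sat 1816:Thu✓ 1820:Tue 1824:Sun 1828:Fri 1832:Wed 1836:Mon 1840:Sat 1844:Thu✓ 1848:Tue 1852:Sun 1856:Fri 1860:Wed …(4 more)… 1880:Sun 1884:Fri 1888:Wed 1892:Mon 1896:Sat 1904:Mon 1908:Sat 1912:Thu✓ 1916:Tue 1920:Sun 1924:Fri 1928:Wed 1932:Mon
Thursday: 1816, 1844, 1872, 1912 → 4.

4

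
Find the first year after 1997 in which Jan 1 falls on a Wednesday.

Jan 1 advances by 2 weekdays after a leap year and by 1 after a common year.
1997: Jan 1 is Wednesday.
1998: Thursday
1999: Friday
2000: Saturday (leap)
2001: Monday
2002: Tuesday
2003: Wednesday
2003 begins on a Wednesday

2003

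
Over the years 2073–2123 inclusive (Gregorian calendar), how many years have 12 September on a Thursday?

Track 12 September's weekday year by year (advancing +1, or +2 across a Feb 29):
  2073: Tue  2074: Wed (+1)  2075: Thu (+1) ✓  2076: Sat (+2)  2077: Sun (+1)
  2078: Mon (+1)  2079: Tue (+1)  2080: Thu (+2) ✓  2081: Fri (+1)  2082: Sat (+1)
  2083: Sun (+1)  2084: Tue (+2)  2085: Wed (+1)  2086: Thu (+1) ✓  … (23 more years) …
  2110: Fri (+1)  2111: Sat (+1)  2112: Mon (+2)  2113: Tue (+1)  2114: Wed (+1)
  2115: Thu (+1) ✓  2116: Sat (+2)  2117: Sun (+1)  2118: Mon (+1)  2119: Tue (+1)
  2120: Thu (+2) ✓  2121: Fri (+1)  2122: Sat (+1)  2123: Sun (+1)
Thursday years: 2075, 2080, 2086, 2097, 2109, 2115, 2120 — 7 in total.

7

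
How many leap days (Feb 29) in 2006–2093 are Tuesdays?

3

Leap years in 2006–2093: 22 of them.
Feb 29 weekday advances by 5 (mod 7) from one leap year to the next four years later (or differs when a century non-leap intervenes).
Leap-day weekdays: 2008:Fri 2012:Wed 2016:Mon 2020:Sat 2024:Thu 2028:Tue✓ 2032:Sun 2036:Fri 2040:Wed 2044:Mon 2048:Sat 2052:Thu 2056:Tue✓ 2060:Sun 2064:Fri 2068:Wed 2072:Mon 2076:Sat 2080:Thu 2084:Tue✓ 2088:Sun 2092:Fri
Tuesday: 2028, 2056, 2084 → 3.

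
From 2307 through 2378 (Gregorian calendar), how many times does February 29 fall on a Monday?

2

Leap years in 2307–2378: 18 of them.
Feb 29 weekday advances by 5 (mod 7) from one leap year to the next four years later (or differs when a century non-leap intervenes).
Leap-day weekdays: 2308:Sat 2312:Thu 2316:Tue 2320:Sun 2324:Fri 2328:Wed 2332:Mon✓ 2336:Sat 2340:Thu 2344:Tue 2348:Sun 2352:Fri 2356:Wed 2360:Mon✓ 2364:Sat 2368:Thu 2372:Tue 2376:Sun
Monday: 2332, 2360 → 2.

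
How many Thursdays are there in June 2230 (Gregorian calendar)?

June 2230 has 30 days and begins on Tuesday.
The first Thursday is June 3.
Thursdays fall on 3, 10, 17, 24 — that's 4.

4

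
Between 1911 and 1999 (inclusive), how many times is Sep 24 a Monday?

12

Track Sep 24's weekday year by year (advancing +1, or +2 across a Feb 29):
  1911: Sun  1912: Tue (+2)  1913: Wed (+1)  1914: Thu (+1)  1915: Fri (+1)
  1916: Sun (+2)  1917: Mon (+1) ✓  1918: Tue (+1)  1919: Wed (+1)  1920: Fri (+2)
  1921: Sat (+1)  1922: Sun (+1)  1923: Mon (+1) ✓  1924: Wed (+2)  … (61 more years) …
  1986: Wed (+1)  1987: Thu (+1)  1988: Sat (+2)  1989: Sun (+1)  1990: Mon (+1) ✓
  1991: Tue (+1)  1992: Thu (+2)  1993: Fri (+1)  1994: Sat (+1)  1995: Sun (+1)
  1996: Tue (+2)  1997: Wed (+1)  1998: Thu (+1)  1999: Fri (+1)
Monday years: 1917, 1923, 1928, 1934, 1945, 1951, 1956, 1962, 1973, 1979, 1984, 1990 — 12 in total.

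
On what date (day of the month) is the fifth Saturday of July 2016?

July 1, 2016 is a Friday, so the first Saturday is the 2nd.
The fifth Saturday is 2 + 28 = 30.

30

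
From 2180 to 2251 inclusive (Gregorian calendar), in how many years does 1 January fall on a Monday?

10

Track 1 January's weekday year by year (advancing +1, or +2 across a Feb 29):
  2180: Sat  2181: Mon (+2) ✓  2182: Tue (+1)  2183: Wed (+1)  2184: Thu (+1)
  2185: Sat (+2)  2186: Sun (+1)  2187: Mon (+1) ✓  2188: Tue (+1)  2189: Thu (+2)
  2190: Fri (+1)  2191: Sat (+1)  2192: Sun (+1)  2193: Tue (+2)  … (44 more years) …
  2238: Mon (+1) ✓  2239: Tue (+1)  2240: Wed (+1)  2241: Fri (+2)  2242: Sat (+1)
  2243: Sun (+1)  2244: Mon (+1) ✓  2245: Wed (+2)  2246: Thu (+1)  2247: Fri (+1)
  2248: Sat (+1)  2249: Mon (+2) ✓  2250: Tue (+1)  2251: Wed (+1)
Monday years: 2181, 2187, 2198, 2210, 2216, 2221, 2227, 2238, 2244, 2249 — 10 in total.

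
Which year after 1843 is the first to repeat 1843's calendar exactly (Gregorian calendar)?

1854

Two years share a calendar iff Jan 1 falls on the same weekday and both are leap or both are common. 1843: Jan 1 is Sunday, common year.
1844: Jan 1 Monday, leap
1845: Jan 1 Wednesday, common
1846: Jan 1 Thursday, common
1847: Jan 1 Friday, common
1848: Jan 1 Saturday, leap
1849: Jan 1 Monday, common
1850: Jan 1 Tuesday, common
1851: Jan 1 Wednesday, common
1852: Jan 1 Thursday, leap
1853: Jan 1 Saturday, common
1854: Jan 1 Sunday, common
1854 matches on both conditions.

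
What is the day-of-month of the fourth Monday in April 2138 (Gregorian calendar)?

28

April 1, 2138 is a Tuesday, so the first Monday is the 7th.
The fourth Monday is 7 + 21 = 28.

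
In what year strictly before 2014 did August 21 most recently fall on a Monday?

From one year to the next, a fixed date's weekday advances by 1, or by 2 when a Feb 29 lies between the two dates.
2014: August 21 is Thursday.
2013: Wednesday (−1)
2012: Tuesday (−1)
2011: Sunday (−2)
2010: Saturday (−1)
2009: Friday (−1)
2008: Thursday (−1)
2007: Tuesday (−2)
2006: Monday (−1)
August 21 falls on a Monday in 2006.

2006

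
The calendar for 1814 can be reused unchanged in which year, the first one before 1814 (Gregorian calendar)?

1803

Two years share a calendar iff Jan 1 falls on the same weekday and both are leap or both are common. 1814: Jan 1 is Saturday, common year.
1813: Jan 1 Friday, common
1812: Jan 1 Wednesday, leap
1811: Jan 1 Tuesday, common
1810: Jan 1 Monday, common
1809: Jan 1 Sunday, common
1808: Jan 1 Friday, leap
1807: Jan 1 Thursday, common
1806: Jan 1 Wednesday, common
1805: Jan 1 Tuesday, common
1804: Jan 1 Sunday, leap
1803: Jan 1 Saturday, common
1803 matches on both conditions.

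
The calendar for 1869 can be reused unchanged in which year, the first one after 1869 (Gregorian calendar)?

Two years share a calendar iff Jan 1 falls on the same weekday and both are leap or both are common. 1869: Jan 1 is Friday, common year.
1870: Jan 1 Saturday, common
1871: Jan 1 Sunday, common
1872: Jan 1 Monday, leap
1873: Jan 1 Wednesday, common
1874: Jan 1 Thursday, common
1875: Jan 1 Friday, common
1875 matches on both conditions.

1875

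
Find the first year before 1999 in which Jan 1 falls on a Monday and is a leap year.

Jan 1 advances by 2 weekdays after a leap year and by 1 after a common year.
1999: Jan 1 is Friday.
1998: Thursday
1997: Wednesday
1996: Monday (leap)
1996 begins on a Monday and is a leap year.

1996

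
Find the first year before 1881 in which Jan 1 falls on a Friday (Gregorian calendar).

1875

Jan 1 advances by 2 weekdays after a leap year and by 1 after a common year.
1881: Jan 1 is Saturday.
1880: Thursday (leap)
1879: Wednesday
1878: Tuesday
1877: Monday
1876: Saturday (leap)
1875: Friday
1875 begins on a Friday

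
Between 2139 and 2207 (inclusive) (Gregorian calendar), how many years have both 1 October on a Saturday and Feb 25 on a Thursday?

Check each year's weekday for 1 October and Feb 25:
  2139: Thu/Wed  2140: Sat/Thu ✓  2141: Sun/Sat  2142: Mon/Sun  2143: Tue/Mon  2144: Thu/Tue  2145: Fri/Thu  2146: Sat/Fri  2147: Sun/Sat  2148: Tue/Sun  2149: Wed/Tue  2150: Thu/Wed  2151: Fri/Thu  2152: Sun/Fri  …(41 more)…  2194: Wed/Tue  2195: Thu/Wed  2196: Sat/Thu ✓  2197: Sun/Sat  2198: Mon/Sun  2199: Tue/Mon  2200: Wed/Tue  2201: Thu/Wed  2202: Fri/Thu  2203: Sat/Fri  2204: Mon/Sat  2205: Tue/Mon  2206: Wed/Tue  2207: Thu/Wed
Both conditions hold in: 2140, 2168, 2196 — 3.

3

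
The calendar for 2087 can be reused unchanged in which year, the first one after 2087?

Two years share a calendar iff Jan 1 falls on the same weekday and both are leap or both are common. 2087: Jan 1 is Wednesday, common year.
2088: Jan 1 Thursday, leap
2089: Jan 1 Saturday, common
2090: Jan 1 Sunday, common
2091: Jan 1 Monday, common
2092: Jan 1 Tuesday, leap
2093: Jan 1 Thursday, common
2094: Jan 1 Friday, common
2095: Jan 1 Saturday, common
2096: Jan 1 Sunday, leap
2097: Jan 1 Tuesday, common
2098: Jan 1 Wednesday, common
2098 matches on both conditions.

2098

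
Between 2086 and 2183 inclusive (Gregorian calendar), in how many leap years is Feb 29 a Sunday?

3

Leap years in 2086–2183: 23 of them.
Feb 29 weekday advances by 5 (mod 7) from one leap year to the next four years later (or differs when a century non-leap intervenes).
Leap-day weekdays: 2088:Sun✓ 2092:Fri 2096:Wed 2104:Fri 2108:Wed 2112:Mon 2116:Sat 2120:Thu 2124:Tue 2128:Sun✓ 2132:Fri 2136:Wed 2140:Mon 2144:Sat 2148:Thu 2152:Tue 2156:Sun✓ 2160:Fri 2164:Wed 2168:Mon 2172:Sat 2176:Thu 2180:Tue
Sunday: 2088, 2128, 2156 → 3.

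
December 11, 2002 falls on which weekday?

Wednesday

January 1, 2002 is a Tuesday.
December 11 is day 345 of the year, i.e. 344 days after Jan 1.
344 mod 7 = 1, so advance 1 weekday from Tuesday: Wednesday.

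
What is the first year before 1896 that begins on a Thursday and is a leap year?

Jan 1 advances by 2 weekdays after a leap year and by 1 after a common year.
1896: Jan 1 is Wednesday (leap).
1895: Tuesday
1894: Monday
1893: Sunday
1892: Friday (leap)
1891: Thursday
1890: Wednesday
1889: Tuesday
1888: Sunday (leap)
1887: Saturday
1886: Friday
1885: Thursday
1884: Tuesday (leap)
1883: Monday
1882: Sunday
1881: Saturday
1880: Thursday (leap)
1880 begins on a Thursday and is a leap year.

1880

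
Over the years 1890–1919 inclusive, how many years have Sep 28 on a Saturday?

5

Track Sep 28's weekday year by year (advancing +1, or +2 across a Feb 29):
  1890: Sun  1891: Mon (+1)  1892: Wed (+2)  1893: Thu (+1)  1894: Fri (+1)
  1895: Sat (+1) ✓  1896: Mon (+2)  1897: Tue (+1)  1898: Wed (+1)  1899: Thu (+1)
  1900: Fri (+1)  1901: Sat (+1) ✓  1902: Sun (+1)  1903: Mon (+1)  1904: Wed (+2)
  1905: Thu (+1)  1906: Fri (+1)  1907: Sat (+1) ✓  1908: Mon (+2)  1909: Tue (+1)
  1910: Wed (+1)  1911: Thu (+1)  1912: Sat (+2) ✓  1913: Sun (+1)  1914: Mon (+1)
  1915: Tue (+1)  1916: Thu (+2)  1917: Fri (+1)  1918: Sat (+1) ✓  1919: Sun (+1)
Saturday years: 1895, 1901, 1907, 1912, 1918 — 5 in total.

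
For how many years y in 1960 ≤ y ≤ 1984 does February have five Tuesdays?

February has 28 days (29 in leap years); it has five Tuesdays when Tuesday falls among the first (month-length − 28) days — i.e. when February 1 is Tuesday in a leap year (never in a common year).
February 1 by year: 1960:Mon 1961:Wed 1962:Thu 1963:Fri 1964:Sat 1965:Mon 1966:Tue 1967:Wed 1968:Thu 1969:Sat 1970:Sun 1971:Mon 1972:Tue✓ 1973:Thu 1974:Fri 1975:Sat 1976:Sun 1977:Tue 1978:Wed 1979:Thu 1980:Fri 1981:Sun 1982:Mon 1983:Tue 1984:Wed
Years with five Tuesdays: 1972 → 1.

1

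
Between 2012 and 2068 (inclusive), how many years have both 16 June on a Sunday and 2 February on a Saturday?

6

Check each year's weekday for 16 June and 2 February:
  2012: Sat/Thu  2013: Sun/Sat ✓  2014: Mon/Sun  2015: Tue/Mon  2016: Thu/Tue  2017: Fri/Thu  2018: Sat/Fri  2019: Sun/Sat ✓  2020: Tue/Sun  2021: Wed/Tue  2022: Thu/Wed  2023: Fri/Thu  2024: Sun/Fri  2025: Mon/Sun  …(29 more)…  2055: Wed/Tue  2056: Fri/Wed  2057: Sat/Fri  2058: Sun/Sat ✓  2059: Mon/Sun  2060: Wed/Mon  2061: Thu/Wed  2062: Fri/Thu  2063: Sat/Fri  2064: Mon/Sat  2065: Tue/Mon  2066: Wed/Tue  2067: Thu/Wed  2068: Sat/Thu
Both conditions hold in: 2013, 2019, 2030, 2041, 2047, 2058 — 6.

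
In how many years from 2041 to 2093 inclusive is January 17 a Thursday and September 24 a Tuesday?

Check each year's weekday for January 17 and September 24:
  2041: Thu/Tue ✓  2042: Fri/Wed  2043: Sat/Thu  2044: Sun/Sat  2045: Tue/Sun  2046: Wed/Mon  2047: Thu/Tue ✓  2048: Fri/Thu  2049: Sun/Fri  2050: Mon/Sat  2051: Tue/Sun  2052: Wed/Tue  2053: Fri/Wed  2054: Sat/Thu  …(25 more)…  2080: Wed/Tue  2081: Fri/Wed  2082: Sat/Thu  2083: Sun/Fri  2084: Mon/Sun  2085: Wed/Mon  2086: Thu/Tue ✓  2087: Fri/Wed  2088: Sat/Fri  2089: Mon/Sat  2090: Tue/Sun  2091: Wed/Mon  2092: Thu/Wed  2093: Sat/Thu
Both conditions hold in: 2041, 2047, 2058, 2069, 2075, 2086 — 6.

6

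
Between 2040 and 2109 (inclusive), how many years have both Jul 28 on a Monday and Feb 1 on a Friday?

3

Check each year's weekday for Jul 28 and Feb 1:
  2040: Sat/Wed  2041: Sun/Fri  2042: Mon/Sat  2043: Tue/Sun  2044: Thu/Mon  2045: Fri/Wed  2046: Sat/Thu  2047: Sun/Fri  2048: Tue/Sat  2049: Wed/Mon  2050: Thu/Tue  2051: Fri/Wed  2052: Sun/Thu  2053: Mon/Sat  …(42 more)…  2096: Sat/Wed  2097: Sun/Fri  2098: Mon/Sat  2099: Tue/Sun  2100: Wed/Mon  2101: Thu/Tue  2102: Fri/Wed  2103: Sat/Thu  2104: Mon/Fri ✓  2105: Tue/Sun  2106: Wed/Mon  2107: Thu/Tue  2108: Sat/Wed  2109: Sun/Fri
Both conditions hold in: 2064, 2092, 2104 — 3.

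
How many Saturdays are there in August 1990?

August 1990 has 31 days and begins on Wednesday.
The first Saturday is August 4.
Saturdays fall on 4, 11, 18, 25 — that's 4.

4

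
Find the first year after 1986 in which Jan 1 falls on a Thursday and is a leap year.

2004

Jan 1 advances by 2 weekdays after a leap year and by 1 after a common year.
1986: Jan 1 is Wednesday.
1987: Thursday
1988: Friday (leap)
1989: Sunday
1990: Monday
1991: Tuesday
1992: Wednesday (leap)
1993: Friday
1994: Saturday
1995: Sunday
1996: Monday (leap)
1997: Wednesday
1998: Thursday
1999: Friday
2000: Saturday (leap)
2001: Monday
2002: Tuesday
2003: Wednesday
2004: Thursday (leap)
2004 begins on a Thursday and is a leap year.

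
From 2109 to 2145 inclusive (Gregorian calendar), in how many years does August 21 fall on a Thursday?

5

Track August 21's weekday year by year (advancing +1, or +2 across a Feb 29):
  2109: Wed  2110: Thu (+1) ✓  2111: Fri (+1)  2112: Sun (+2)  2113: Mon (+1)
  2114: Tue (+1)  2115: Wed (+1)  2116: Fri (+2)  2117: Sat (+1)  2118: Sun (+1)
  2119: Mon (+1)  2120: Wed (+2)  2121: Thu (+1) ✓  2122: Fri (+1)  … (9 more years) …
  2132: Thu (+2) ✓  2133: Fri (+1)  2134: Sat (+1)  2135: Sun (+1)  2136: Tue (+2)
  2137: Wed (+1)  2138: Thu (+1) ✓  2139: Fri (+1)  2140: Sun (+2)  2141: Mon (+1)
  2142: Tue (+1)  2143: Wed (+1)  2144: Fri (+2)  2145: Sat (+1)
Thursday years: 2110, 2121, 2127, 2132, 2138 — 5 in total.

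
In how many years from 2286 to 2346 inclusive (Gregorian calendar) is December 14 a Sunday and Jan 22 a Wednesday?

Check each year's weekday for December 14 and Jan 22:
  2286: Tue/Fri  2287: Wed/Sat  2288: Fri/Sun  2289: Sat/Tue  2290: Sun/Wed ✓  2291: Mon/Thu  2292: Wed/Fri  2293: Thu/Sun  2294: Fri/Mon  2295: Sat/Tue  2296: Mon/Wed  2297: Tue/Fri  2298: Wed/Sat  2299: Thu/Sun  …(33 more)…  2333: Thu/Sun  2334: Fri/Mon  2335: Sat/Tue  2336: Mon/Wed  2337: Tue/Fri  2338: Wed/Sat  2339: Thu/Sun  2340: Sat/Mon  2341: Sun/Wed ✓  2342: Mon/Thu  2343: Tue/Fri  2344: Thu/Sat  2345: Fri/Mon  2346: Sat/Tue
Both conditions hold in: 2290, 2302, 2313, 2319, 2330, 2341 — 6.

6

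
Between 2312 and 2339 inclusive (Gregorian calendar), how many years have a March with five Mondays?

March has 31 days; it has five Mondays when Monday falls among the first (month-length − 28) days — i.e. when March 1 is one of Monday/Sunday/Saturday.
March 1 by year: 2312:Fri 2313:Sat✓ 2314:Sun✓ 2315:Mon✓ 2316:Wed 2317:Thu 2318:Fri 2319:Sat✓ 2320:Mon✓ 2321:Tue 2322:Wed 2323:Thu 2324:Sat✓ 2325:Sun✓ 2326:Mon✓ 2327:Tue 2328:Thu 2329:Fri 2330:Sat✓ 2331:Sun✓ 2332:Tue 2333:Wed 2334:Thu 2335:Fri 2336:Sun✓ 2337:Mon✓ 2338:Tue 2339:Wed
Years with five Mondays: 2313, 2314, 2315, 2319, 2320, 2324, 2325, 2326, 2330, 2331, 2336, 2337 → 12.

12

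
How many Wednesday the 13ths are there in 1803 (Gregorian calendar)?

Check the 13th of each month of 1803: Jan 13: Thu, Feb 13: Sun, Mar 13: Sun, Apr 13: Wed, May 13: Fri, Jun 13: Mon, Jul 13: Wed, Aug 13: Sat, Sep 13: Tue, Oct 13: Thu, Nov 13: Sun, Dec 13: Tue.
Wednesday occurs in April, July — 2 months.

2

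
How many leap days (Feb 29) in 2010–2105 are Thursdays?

Leap years in 2010–2105: 23 of them.
Feb 29 weekday advances by 5 (mod 7) from one leap year to the next four years later (or differs when a century non-leap intervenes).
Leap-day weekdays: 2012:Wed 2016:Mon 2020:Sat 2024:Thu✓ 2028:Tue 2032:Sun 2036:Fri 2040:Wed 2044:Mon 2048:Sat 2052:Thu✓ 2056:Tue 2060:Sun 2064:Fri 2068:Wed 2072:Mon 2076:Sat 2080:Thu✓ 2084:Tue 2088:Sun 2092:Fri 2096:Wed 2104:Fri
Thursday: 2024, 2052, 2080 → 3.

3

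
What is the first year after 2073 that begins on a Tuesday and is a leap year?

Jan 1 advances by 2 weekdays after a leap year and by 1 after a common year.
2073: Jan 1 is Sunday.
2074: Monday
2075: Tuesday
2076: Wednesday (leap)
2077: Friday
2078: Saturday
2079: Sunday
2080: Monday (leap)
2081: Wednesday
2082: Thursday
2083: Friday
2084: Saturday (leap)
2085: Monday
2086: Tuesday
2087: Wednesday
2088: Thursday (leap)
2089: Saturday
2090: Sunday
2091: Monday
2092: Tuesday (leap)
2092 begins on a Tuesday and is a leap year.

2092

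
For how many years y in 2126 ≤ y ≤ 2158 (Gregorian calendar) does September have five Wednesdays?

September has 30 days; it has five Wednesdays when Wednesday falls among the first (month-length − 28) days — i.e. when September 1 is one of Wednesday/Tuesday.
September 1 by year: 2126:Sun 2127:Mon 2128:Wed✓ 2129:Thu 2130:Fri 2131:Sat 2132:Mon 2133:Tue✓ 2134:Wed✓ 2135:Thu 2136:Sat 2137:Sun 2138:Mon 2139:Tue✓ 2140:Thu …(3 more)… 2144:Tue✓ 2145:Wed✓ 2146:Thu 2147:Fri 2148:Sun 2149:Mon 2150:Tue✓ 2151:Wed✓ 2152:Fri 2153:Sat 2154:Sun 2155:Mon 2156:Wed✓ 2157:Thu 2158:Fri
Years with five Wednesdays: 2128, 2133, 2134, 2139, 2144, 2145, 2150, 2151, 2156 → 9.

9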